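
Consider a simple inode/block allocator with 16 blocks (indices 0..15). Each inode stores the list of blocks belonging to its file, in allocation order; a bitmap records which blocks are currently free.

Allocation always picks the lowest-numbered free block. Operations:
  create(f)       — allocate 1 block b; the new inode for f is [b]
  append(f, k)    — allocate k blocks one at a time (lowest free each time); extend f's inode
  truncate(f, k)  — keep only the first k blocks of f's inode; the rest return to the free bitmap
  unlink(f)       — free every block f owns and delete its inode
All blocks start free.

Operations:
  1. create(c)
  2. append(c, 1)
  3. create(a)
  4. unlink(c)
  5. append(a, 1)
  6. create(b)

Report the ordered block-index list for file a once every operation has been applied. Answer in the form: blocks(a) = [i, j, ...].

blocks(a) = [2, 0]

[1] create(c) — c=0 (map F...............)
[2] append(c, 1) — c=0,1 (map FF..............)
[3] create(a) — a=2 c=0,1 (map FFF.............)
[4] unlink(c) — a=2 (map ..F.............)
[5] append(a, 1) — a=2,0 (map F.F.............)
[6] create(b) — a=2,0 b=1 (map FFF.............)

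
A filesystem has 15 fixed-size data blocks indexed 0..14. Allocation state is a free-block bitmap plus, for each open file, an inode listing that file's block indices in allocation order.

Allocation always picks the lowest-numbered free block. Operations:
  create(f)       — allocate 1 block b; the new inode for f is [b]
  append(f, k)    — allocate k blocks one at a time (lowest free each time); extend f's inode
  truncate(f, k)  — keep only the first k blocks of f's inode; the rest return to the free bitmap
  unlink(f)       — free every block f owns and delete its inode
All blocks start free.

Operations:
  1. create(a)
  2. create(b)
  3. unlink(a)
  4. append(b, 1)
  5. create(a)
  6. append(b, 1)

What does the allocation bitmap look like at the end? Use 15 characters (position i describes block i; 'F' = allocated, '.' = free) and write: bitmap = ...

bitmap = FFFF...........

  1. create(a)  ⇒  F..............  {a→[0]}
  2. create(b)  ⇒  FF.............  {a→[0]; b→[1]}
  3. unlink(a)  ⇒  .F.............  {b→[1]}
  4. append(b, 1)  ⇒  FF.............  {b→[1, 0]}
  5. create(a)  ⇒  FFF............  {a→[2]; b→[1, 0]}
  6. append(b, 1)  ⇒  FFFF...........  {a→[2]; b→[1, 0, 3]}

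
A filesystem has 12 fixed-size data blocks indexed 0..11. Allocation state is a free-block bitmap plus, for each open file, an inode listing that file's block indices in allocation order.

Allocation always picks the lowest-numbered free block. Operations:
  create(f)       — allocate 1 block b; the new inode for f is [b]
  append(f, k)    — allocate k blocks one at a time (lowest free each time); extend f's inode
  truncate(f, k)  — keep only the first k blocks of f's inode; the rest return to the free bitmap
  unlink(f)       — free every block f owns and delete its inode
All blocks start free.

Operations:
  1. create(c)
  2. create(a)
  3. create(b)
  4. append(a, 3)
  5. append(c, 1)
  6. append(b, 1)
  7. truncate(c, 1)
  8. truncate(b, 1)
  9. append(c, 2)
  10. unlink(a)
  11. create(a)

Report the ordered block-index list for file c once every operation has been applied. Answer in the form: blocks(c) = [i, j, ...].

blocks(c) = [0, 6, 7]

after create(c) → c:[0]  free=[F...........]
after create(a) → a:[1], c:[0]  free=[FF..........]
after create(b) → a:[1], b:[2], c:[0]  free=[FFF.........]
after append(a, 3) → a:[1, 3, 4, 5], b:[2], c:[0]  free=[FFFFFF......]
after append(c, 1) → a:[1, 3, 4, 5], b:[2], c:[0, 6]  free=[FFFFFFF.....]
after append(b, 1) → a:[1, 3, 4, 5], b:[2, 7], c:[0, 6]  free=[FFFFFFFF....]
after truncate(c, 1) → a:[1, 3, 4, 5], b:[2, 7], c:[0]  free=[FFFFFF.F....]
after truncate(b, 1) → a:[1, 3, 4, 5], b:[2], c:[0]  free=[FFFFFF......]
after append(c, 2) → a:[1, 3, 4, 5], b:[2], c:[0, 6, 7]  free=[FFFFFFFF....]
after unlink(a) → b:[2], c:[0, 6, 7]  free=[F.F...FF....]
after create(a) → a:[1], b:[2], c:[0, 6, 7]  free=[FFF...FF....]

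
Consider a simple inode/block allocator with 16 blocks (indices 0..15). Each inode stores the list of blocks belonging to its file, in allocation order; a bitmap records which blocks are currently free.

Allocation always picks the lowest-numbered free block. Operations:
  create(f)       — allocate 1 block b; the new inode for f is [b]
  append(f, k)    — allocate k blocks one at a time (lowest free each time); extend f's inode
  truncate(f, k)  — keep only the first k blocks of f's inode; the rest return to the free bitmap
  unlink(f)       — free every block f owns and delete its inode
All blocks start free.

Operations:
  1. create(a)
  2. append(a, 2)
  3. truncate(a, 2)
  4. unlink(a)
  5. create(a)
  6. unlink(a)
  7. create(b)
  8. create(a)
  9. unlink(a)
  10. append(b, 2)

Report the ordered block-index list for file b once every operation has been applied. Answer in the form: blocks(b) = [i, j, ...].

  1. create(a)  ⇒  F...............  {a→[0]}
  2. append(a, 2)  ⇒  FFF.............  {a→[0, 1, 2]}
  3. truncate(a, 2)  ⇒  FF..............  {a→[0, 1]}
  4. unlink(a)  ⇒  ................  {}
  5. create(a)  ⇒  F...............  {a→[0]}
  6. unlink(a)  ⇒  ................  {}
  7. create(b)  ⇒  F...............  {b→[0]}
  8. create(a)  ⇒  FF..............  {a→[1]; b→[0]}
  9. unlink(a)  ⇒  F...............  {b→[0]}
  10. append(b, 2)  ⇒  FFF.............  {b→[0, 1, 2]}

blocks(b) = [0, 1, 2]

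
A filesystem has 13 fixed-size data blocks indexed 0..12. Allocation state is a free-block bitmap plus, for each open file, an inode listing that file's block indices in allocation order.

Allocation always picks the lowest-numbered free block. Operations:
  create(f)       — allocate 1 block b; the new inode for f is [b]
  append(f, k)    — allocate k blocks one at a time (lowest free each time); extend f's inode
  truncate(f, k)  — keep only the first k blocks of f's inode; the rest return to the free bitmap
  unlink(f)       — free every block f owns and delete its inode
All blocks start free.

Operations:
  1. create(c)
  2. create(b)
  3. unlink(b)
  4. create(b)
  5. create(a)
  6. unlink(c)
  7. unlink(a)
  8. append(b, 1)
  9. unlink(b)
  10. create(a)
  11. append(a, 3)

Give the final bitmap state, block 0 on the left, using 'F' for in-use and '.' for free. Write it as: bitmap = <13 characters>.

  1. create(c)  ⇒  F............  {c→[0]}
  2. create(b)  ⇒  FF...........  {b→[1]; c→[0]}
  3. unlink(b)  ⇒  F............  {c→[0]}
  4. create(b)  ⇒  FF...........  {b→[1]; c→[0]}
  5. create(a)  ⇒  FFF..........  {a→[2]; b→[1]; c→[0]}
  6. unlink(c)  ⇒  .FF..........  {a→[2]; b→[1]}
  7. unlink(a)  ⇒  .F...........  {b→[1]}
  8. append(b, 1)  ⇒  FF...........  {b→[1, 0]}
  9. unlink(b)  ⇒  .............  {}
  10. create(a)  ⇒  F............  {a→[0]}
  11. append(a, 3)  ⇒  FFFF.........  {a→[0, 1, 2, 3]}

bitmap = FFFF.........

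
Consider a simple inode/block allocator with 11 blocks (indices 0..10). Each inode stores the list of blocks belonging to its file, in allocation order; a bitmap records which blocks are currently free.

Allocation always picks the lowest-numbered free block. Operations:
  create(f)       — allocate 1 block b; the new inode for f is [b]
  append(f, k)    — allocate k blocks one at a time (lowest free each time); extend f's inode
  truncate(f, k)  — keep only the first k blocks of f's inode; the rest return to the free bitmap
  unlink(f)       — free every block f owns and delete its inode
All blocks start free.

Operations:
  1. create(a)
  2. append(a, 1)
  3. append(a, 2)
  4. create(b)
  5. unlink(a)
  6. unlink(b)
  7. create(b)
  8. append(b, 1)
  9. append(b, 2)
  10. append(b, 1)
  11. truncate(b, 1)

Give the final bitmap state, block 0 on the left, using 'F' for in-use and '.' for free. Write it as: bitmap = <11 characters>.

bitmap = F..........

[1] create(a) — a=0 (map F..........)
[2] append(a, 1) — a=0,1 (map FF.........)
[3] append(a, 2) — a=0,1,2,3 (map FFFF.......)
[4] create(b) — a=0,1,2,3 b=4 (map FFFFF......)
[5] unlink(a) — b=4 (map ....F......)
[6] unlink(b) —  (map ...........)
[7] create(b) — b=0 (map F..........)
[8] append(b, 1) — b=0,1 (map FF.........)
[9] append(b, 2) — b=0,1,2,3 (map FFFF.......)
[10] append(b, 1) — b=0,1,2,3,4 (map FFFFF......)
[11] truncate(b, 1) — b=0 (map F..........)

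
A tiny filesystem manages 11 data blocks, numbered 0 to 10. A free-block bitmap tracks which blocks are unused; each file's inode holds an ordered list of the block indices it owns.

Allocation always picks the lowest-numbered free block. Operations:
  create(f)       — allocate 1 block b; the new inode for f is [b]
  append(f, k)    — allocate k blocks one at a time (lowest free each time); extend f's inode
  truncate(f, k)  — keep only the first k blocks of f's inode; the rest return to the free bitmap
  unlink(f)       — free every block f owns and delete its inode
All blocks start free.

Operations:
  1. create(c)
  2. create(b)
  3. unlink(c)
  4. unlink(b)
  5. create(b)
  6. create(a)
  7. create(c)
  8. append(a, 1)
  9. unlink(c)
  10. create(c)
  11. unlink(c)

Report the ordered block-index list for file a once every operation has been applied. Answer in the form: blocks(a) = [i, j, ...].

blocks(a) = [1, 3]

create(c): bitmap=F.......... | c=[0]
create(b): bitmap=FF......... | b=[1] c=[0]
unlink(c): bitmap=.F......... | b=[1]
unlink(b): bitmap=........... | 
create(b): bitmap=F.......... | b=[0]
create(a): bitmap=FF......... | a=[1] b=[0]
create(c): bitmap=FFF........ | a=[1] b=[0] c=[2]
append(a, 1): bitmap=FFFF....... | a=[1, 3] b=[0] c=[2]
unlink(c): bitmap=FF.F....... | a=[1, 3] b=[0]
create(c): bitmap=FFFF....... | a=[1, 3] b=[0] c=[2]
unlink(c): bitmap=FF.F....... | a=[1, 3] b=[0]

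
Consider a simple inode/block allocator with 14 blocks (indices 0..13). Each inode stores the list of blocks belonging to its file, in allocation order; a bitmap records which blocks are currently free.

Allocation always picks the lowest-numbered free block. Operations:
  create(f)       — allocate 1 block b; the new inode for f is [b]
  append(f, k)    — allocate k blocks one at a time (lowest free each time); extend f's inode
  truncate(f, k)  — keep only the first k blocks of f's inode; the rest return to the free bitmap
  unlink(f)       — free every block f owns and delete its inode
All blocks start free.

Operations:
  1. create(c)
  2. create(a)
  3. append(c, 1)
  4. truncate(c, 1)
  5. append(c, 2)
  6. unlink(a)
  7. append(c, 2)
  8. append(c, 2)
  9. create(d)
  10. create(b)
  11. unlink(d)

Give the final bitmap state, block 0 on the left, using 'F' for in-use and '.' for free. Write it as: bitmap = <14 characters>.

bitmap = FFFFFFF.F.....

create(c): bitmap=F............. | c=[0]
create(a): bitmap=FF............ | a=[1] c=[0]
append(c, 1): bitmap=FFF........... | a=[1] c=[0, 2]
truncate(c, 1): bitmap=FF............ | a=[1] c=[0]
append(c, 2): bitmap=FFFF.......... | a=[1] c=[0, 2, 3]
unlink(a): bitmap=F.FF.......... | c=[0, 2, 3]
append(c, 2): bitmap=FFFFF......... | c=[0, 2, 3, 1, 4]
append(c, 2): bitmap=FFFFFFF....... | c=[0, 2, 3, 1, 4, 5, 6]
create(d): bitmap=FFFFFFFF...... | c=[0, 2, 3, 1, 4, 5, 6] d=[7]
create(b): bitmap=FFFFFFFFF..... | b=[8] c=[0, 2, 3, 1, 4, 5, 6] d=[7]
unlink(d): bitmap=FFFFFFF.F..... | b=[8] c=[0, 2, 3, 1, 4, 5, 6]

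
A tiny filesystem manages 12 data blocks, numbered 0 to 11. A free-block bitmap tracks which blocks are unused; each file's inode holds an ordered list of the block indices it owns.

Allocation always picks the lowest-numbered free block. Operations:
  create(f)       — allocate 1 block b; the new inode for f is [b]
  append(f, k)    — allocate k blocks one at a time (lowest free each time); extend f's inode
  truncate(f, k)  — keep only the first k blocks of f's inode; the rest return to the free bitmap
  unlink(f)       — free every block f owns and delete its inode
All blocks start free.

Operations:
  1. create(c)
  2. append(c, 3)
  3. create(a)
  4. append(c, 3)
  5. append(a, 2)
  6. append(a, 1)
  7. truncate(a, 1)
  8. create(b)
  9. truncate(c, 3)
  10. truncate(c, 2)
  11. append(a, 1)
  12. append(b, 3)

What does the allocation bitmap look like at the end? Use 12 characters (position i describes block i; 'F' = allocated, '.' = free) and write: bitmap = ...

create(c): bitmap=F........... | c=[0]
append(c, 3): bitmap=FFFF........ | c=[0, 1, 2, 3]
create(a): bitmap=FFFFF....... | a=[4] c=[0, 1, 2, 3]
append(c, 3): bitmap=FFFFFFFF.... | a=[4] c=[0, 1, 2, 3, 5, 6, 7]
append(a, 2): bitmap=FFFFFFFFFF.. | a=[4, 8, 9] c=[0, 1, 2, 3, 5, 6, 7]
append(a, 1): bitmap=FFFFFFFFFFF. | a=[4, 8, 9, 10] c=[0, 1, 2, 3, 5, 6, 7]
truncate(a, 1): bitmap=FFFFFFFF.... | a=[4] c=[0, 1, 2, 3, 5, 6, 7]
create(b): bitmap=FFFFFFFFF... | a=[4] b=[8] c=[0, 1, 2, 3, 5, 6, 7]
truncate(c, 3): bitmap=FFF.F...F... | a=[4] b=[8] c=[0, 1, 2]
truncate(c, 2): bitmap=FF..F...F... | a=[4] b=[8] c=[0, 1]
append(a, 1): bitmap=FFF.F...F... | a=[4, 2] b=[8] c=[0, 1]
append(b, 3): bitmap=FFFFFFF.F... | a=[4, 2] b=[8, 3, 5, 6] c=[0, 1]

bitmap = FFFFFFF.F...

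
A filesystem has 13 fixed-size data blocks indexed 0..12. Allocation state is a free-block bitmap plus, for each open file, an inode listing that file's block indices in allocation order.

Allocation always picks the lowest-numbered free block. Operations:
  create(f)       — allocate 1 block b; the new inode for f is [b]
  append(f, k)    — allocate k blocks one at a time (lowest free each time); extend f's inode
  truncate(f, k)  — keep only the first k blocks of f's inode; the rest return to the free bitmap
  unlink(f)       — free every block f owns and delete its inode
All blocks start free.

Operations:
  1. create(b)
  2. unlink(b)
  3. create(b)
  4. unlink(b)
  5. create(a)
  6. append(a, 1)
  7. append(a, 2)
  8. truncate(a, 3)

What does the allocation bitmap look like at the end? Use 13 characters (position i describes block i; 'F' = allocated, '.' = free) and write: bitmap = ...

create(b): bitmap=F............ | b=[0]
unlink(b): bitmap=............. | 
create(b): bitmap=F............ | b=[0]
unlink(b): bitmap=............. | 
create(a): bitmap=F............ | a=[0]
append(a, 1): bitmap=FF........... | a=[0, 1]
append(a, 2): bitmap=FFFF......... | a=[0, 1, 2, 3]
truncate(a, 3): bitmap=FFF.......... | a=[0, 1, 2]

bitmap = FFF..........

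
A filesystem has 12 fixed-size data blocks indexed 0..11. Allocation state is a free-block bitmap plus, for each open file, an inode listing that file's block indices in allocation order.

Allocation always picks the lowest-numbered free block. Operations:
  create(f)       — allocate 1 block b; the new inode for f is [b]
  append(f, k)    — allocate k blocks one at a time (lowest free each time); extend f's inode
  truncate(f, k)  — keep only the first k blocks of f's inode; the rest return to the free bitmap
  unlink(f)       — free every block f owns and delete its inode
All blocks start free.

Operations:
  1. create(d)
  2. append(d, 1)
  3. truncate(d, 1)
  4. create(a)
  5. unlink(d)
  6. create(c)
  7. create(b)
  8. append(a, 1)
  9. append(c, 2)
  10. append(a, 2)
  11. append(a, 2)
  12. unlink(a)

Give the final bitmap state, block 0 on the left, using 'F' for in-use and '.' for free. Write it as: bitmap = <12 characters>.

after create(d) → d:[0]  free=[F...........]
after append(d, 1) → d:[0, 1]  free=[FF..........]
after truncate(d, 1) → d:[0]  free=[F...........]
after create(a) → a:[1], d:[0]  free=[FF..........]
after unlink(d) → a:[1]  free=[.F..........]
after create(c) → a:[1], c:[0]  free=[FF..........]
after create(b) → a:[1], b:[2], c:[0]  free=[FFF.........]
after append(a, 1) → a:[1, 3], b:[2], c:[0]  free=[FFFF........]
after append(c, 2) → a:[1, 3], b:[2], c:[0, 4, 5]  free=[FFFFFF......]
after append(a, 2) → a:[1, 3, 6, 7], b:[2], c:[0, 4, 5]  free=[FFFFFFFF....]
after append(a, 2) → a:[1, 3, 6, 7, 8, 9], b:[2], c:[0, 4, 5]  free=[FFFFFFFFFF..]
after unlink(a) → b:[2], c:[0, 4, 5]  free=[F.F.FF......]

bitmap = F.F.FF......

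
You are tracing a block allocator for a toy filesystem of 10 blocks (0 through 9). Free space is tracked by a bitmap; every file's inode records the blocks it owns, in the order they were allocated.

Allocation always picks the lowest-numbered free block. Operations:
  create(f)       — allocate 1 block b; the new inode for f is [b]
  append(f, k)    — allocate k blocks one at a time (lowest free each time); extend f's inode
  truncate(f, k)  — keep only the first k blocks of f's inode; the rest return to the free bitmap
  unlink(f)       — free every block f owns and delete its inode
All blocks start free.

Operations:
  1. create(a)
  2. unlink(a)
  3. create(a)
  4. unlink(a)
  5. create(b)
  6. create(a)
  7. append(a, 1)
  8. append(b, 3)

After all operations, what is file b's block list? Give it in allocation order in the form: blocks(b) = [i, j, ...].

blocks(b) = [0, 3, 4, 5]

after create(a) → a:[0]  free=[F.........]
after unlink(a) →   free=[..........]
after create(a) → a:[0]  free=[F.........]
after unlink(a) →   free=[..........]
after create(b) → b:[0]  free=[F.........]
after create(a) → a:[1], b:[0]  free=[FF........]
after append(a, 1) → a:[1, 2], b:[0]  free=[FFF.......]
after append(b, 3) → a:[1, 2], b:[0, 3, 4, 5]  free=[FFFFFF....]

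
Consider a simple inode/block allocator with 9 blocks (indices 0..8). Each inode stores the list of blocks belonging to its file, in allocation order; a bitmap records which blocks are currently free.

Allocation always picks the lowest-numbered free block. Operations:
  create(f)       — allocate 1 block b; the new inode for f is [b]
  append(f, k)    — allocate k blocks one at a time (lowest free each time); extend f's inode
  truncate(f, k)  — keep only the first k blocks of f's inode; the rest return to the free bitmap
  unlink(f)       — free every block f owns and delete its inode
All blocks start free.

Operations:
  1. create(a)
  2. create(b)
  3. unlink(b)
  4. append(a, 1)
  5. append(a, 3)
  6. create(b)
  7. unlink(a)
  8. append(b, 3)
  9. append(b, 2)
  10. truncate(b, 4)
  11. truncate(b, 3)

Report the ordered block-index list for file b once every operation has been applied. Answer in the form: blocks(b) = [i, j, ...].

blocks(b) = [5, 0, 1]

create(a): bitmap=F........ | a=[0]
create(b): bitmap=FF....... | a=[0] b=[1]
unlink(b): bitmap=F........ | a=[0]
append(a, 1): bitmap=FF....... | a=[0, 1]
append(a, 3): bitmap=FFFFF.... | a=[0, 1, 2, 3, 4]
create(b): bitmap=FFFFFF... | a=[0, 1, 2, 3, 4] b=[5]
unlink(a): bitmap=.....F... | b=[5]
append(b, 3): bitmap=FFF..F... | b=[5, 0, 1, 2]
append(b, 2): bitmap=FFFFFF... | b=[5, 0, 1, 2, 3, 4]
truncate(b, 4): bitmap=FFF..F... | b=[5, 0, 1, 2]
truncate(b, 3): bitmap=FF...F... | b=[5, 0, 1]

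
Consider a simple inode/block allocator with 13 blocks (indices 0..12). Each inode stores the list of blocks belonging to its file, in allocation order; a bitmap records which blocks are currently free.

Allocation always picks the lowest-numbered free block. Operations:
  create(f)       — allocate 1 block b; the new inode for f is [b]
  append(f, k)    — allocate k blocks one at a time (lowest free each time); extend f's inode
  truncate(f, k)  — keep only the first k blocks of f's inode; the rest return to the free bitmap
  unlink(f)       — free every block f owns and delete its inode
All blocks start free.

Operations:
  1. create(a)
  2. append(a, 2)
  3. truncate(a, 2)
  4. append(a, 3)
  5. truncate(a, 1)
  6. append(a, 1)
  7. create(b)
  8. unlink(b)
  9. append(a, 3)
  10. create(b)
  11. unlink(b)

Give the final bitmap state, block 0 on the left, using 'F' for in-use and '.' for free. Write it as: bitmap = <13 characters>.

[1] create(a) — a=0 (map F............)
[2] append(a, 2) — a=0,1,2 (map FFF..........)
[3] truncate(a, 2) — a=0,1 (map FF...........)
[4] append(a, 3) — a=0,1,2,3,4 (map FFFFF........)
[5] truncate(a, 1) — a=0 (map F............)
[6] append(a, 1) — a=0,1 (map FF...........)
[7] create(b) — a=0,1 b=2 (map FFF..........)
[8] unlink(b) — a=0,1 (map FF...........)
[9] append(a, 3) — a=0,1,2,3,4 (map FFFFF........)
[10] create(b) — a=0,1,2,3,4 b=5 (map FFFFFF.......)
[11] unlink(b) — a=0,1,2,3,4 (map FFFFF........)

bitmap = FFFFF........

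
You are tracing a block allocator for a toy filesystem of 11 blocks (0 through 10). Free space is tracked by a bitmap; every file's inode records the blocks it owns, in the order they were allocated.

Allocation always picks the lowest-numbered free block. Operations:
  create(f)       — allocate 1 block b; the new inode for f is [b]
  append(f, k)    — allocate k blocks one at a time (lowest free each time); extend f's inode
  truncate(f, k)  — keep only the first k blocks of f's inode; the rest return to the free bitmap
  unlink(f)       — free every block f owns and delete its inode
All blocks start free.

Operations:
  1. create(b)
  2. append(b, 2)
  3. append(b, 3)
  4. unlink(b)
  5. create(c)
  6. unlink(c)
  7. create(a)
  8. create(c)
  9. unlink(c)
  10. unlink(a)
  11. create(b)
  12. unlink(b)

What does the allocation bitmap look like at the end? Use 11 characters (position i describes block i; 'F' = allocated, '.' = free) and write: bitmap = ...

bitmap = ...........

after create(b) → b:[0]  free=[F..........]
after append(b, 2) → b:[0, 1, 2]  free=[FFF........]
after append(b, 3) → b:[0, 1, 2, 3, 4, 5]  free=[FFFFFF.....]
after unlink(b) →   free=[...........]
after create(c) → c:[0]  free=[F..........]
after unlink(c) →   free=[...........]
after create(a) → a:[0]  free=[F..........]
after create(c) → a:[0], c:[1]  free=[FF.........]
after unlink(c) → a:[0]  free=[F..........]
after unlink(a) →   free=[...........]
after create(b) → b:[0]  free=[F..........]
after unlink(b) →   free=[...........]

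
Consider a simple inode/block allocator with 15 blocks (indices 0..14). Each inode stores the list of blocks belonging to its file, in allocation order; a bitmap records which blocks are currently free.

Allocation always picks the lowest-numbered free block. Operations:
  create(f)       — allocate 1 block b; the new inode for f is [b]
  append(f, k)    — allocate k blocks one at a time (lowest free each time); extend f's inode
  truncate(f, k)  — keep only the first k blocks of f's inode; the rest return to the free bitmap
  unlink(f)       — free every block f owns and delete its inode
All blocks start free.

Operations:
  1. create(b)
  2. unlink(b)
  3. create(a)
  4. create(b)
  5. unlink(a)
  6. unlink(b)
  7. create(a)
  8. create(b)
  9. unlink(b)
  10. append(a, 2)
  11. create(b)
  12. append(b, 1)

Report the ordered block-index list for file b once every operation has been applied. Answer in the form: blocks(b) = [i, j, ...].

blocks(b) = [3, 4]

create(b): bitmap=F.............. | b=[0]
unlink(b): bitmap=............... | 
create(a): bitmap=F.............. | a=[0]
create(b): bitmap=FF............. | a=[0] b=[1]
unlink(a): bitmap=.F............. | b=[1]
unlink(b): bitmap=............... | 
create(a): bitmap=F.............. | a=[0]
create(b): bitmap=FF............. | a=[0] b=[1]
unlink(b): bitmap=F.............. | a=[0]
append(a, 2): bitmap=FFF............ | a=[0, 1, 2]
create(b): bitmap=FFFF........... | a=[0, 1, 2] b=[3]
append(b, 1): bitmap=FFFFF.......... | a=[0, 1, 2] b=[3, 4]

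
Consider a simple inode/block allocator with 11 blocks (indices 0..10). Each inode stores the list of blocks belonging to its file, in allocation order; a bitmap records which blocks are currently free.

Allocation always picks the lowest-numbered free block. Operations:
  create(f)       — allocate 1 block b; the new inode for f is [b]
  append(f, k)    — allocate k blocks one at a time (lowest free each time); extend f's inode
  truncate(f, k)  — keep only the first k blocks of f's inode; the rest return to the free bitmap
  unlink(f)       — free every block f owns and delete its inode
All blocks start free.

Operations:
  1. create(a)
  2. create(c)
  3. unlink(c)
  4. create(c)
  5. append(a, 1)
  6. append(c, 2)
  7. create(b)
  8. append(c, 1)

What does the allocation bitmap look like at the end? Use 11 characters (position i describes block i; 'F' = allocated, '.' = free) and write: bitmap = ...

bitmap = FFFFFFF....

after create(a) → a:[0]  free=[F..........]
after create(c) → a:[0], c:[1]  free=[FF.........]
after unlink(c) → a:[0]  free=[F..........]
after create(c) → a:[0], c:[1]  free=[FF.........]
after append(a, 1) → a:[0, 2], c:[1]  free=[FFF........]
after append(c, 2) → a:[0, 2], c:[1, 3, 4]  free=[FFFFF......]
after create(b) → a:[0, 2], b:[5], c:[1, 3, 4]  free=[FFFFFF.....]
after append(c, 1) → a:[0, 2], b:[5], c:[1, 3, 4, 6]  free=[FFFFFFF....]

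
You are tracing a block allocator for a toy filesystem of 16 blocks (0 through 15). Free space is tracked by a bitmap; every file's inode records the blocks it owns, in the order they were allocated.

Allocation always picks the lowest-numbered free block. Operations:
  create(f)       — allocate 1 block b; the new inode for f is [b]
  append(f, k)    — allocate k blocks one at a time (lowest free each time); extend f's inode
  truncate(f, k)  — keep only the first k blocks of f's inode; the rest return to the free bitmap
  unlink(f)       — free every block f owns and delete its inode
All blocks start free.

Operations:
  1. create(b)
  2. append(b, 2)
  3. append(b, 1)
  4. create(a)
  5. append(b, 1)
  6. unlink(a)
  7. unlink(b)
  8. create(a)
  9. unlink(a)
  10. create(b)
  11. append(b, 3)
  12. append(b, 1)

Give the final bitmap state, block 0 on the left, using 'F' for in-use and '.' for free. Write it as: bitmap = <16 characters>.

[1] create(b) — b=0 (map F...............)
[2] append(b, 2) — b=0,1,2 (map FFF.............)
[3] append(b, 1) — b=0,1,2,3 (map FFFF............)
[4] create(a) — a=4 b=0,1,2,3 (map FFFFF...........)
[5] append(b, 1) — a=4 b=0,1,2,3,5 (map FFFFFF..........)
[6] unlink(a) — b=0,1,2,3,5 (map FFFF.F..........)
[7] unlink(b) —  (map ................)
[8] create(a) — a=0 (map F...............)
[9] unlink(a) —  (map ................)
[10] create(b) — b=0 (map F...............)
[11] append(b, 3) — b=0,1,2,3 (map FFFF............)
[12] append(b, 1) — b=0,1,2,3,4 (map FFFFF...........)

bitmap = FFFFF...........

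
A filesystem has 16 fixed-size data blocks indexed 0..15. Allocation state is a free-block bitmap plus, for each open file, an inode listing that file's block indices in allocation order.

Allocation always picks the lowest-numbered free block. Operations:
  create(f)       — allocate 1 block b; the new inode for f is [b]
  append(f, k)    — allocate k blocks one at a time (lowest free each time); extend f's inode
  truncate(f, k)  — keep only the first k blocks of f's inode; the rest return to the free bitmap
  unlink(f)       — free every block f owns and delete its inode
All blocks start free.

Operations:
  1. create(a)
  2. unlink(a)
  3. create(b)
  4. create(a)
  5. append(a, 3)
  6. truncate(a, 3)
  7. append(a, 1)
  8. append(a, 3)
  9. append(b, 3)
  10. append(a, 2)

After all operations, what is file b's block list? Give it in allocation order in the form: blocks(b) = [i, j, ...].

blocks(b) = [0, 8, 9, 10]

after create(a) → a:[0]  free=[F...............]
after unlink(a) →   free=[................]
after create(b) → b:[0]  free=[F...............]
after create(a) → a:[1], b:[0]  free=[FF..............]
after append(a, 3) → a:[1, 2, 3, 4], b:[0]  free=[FFFFF...........]
after truncate(a, 3) → a:[1, 2, 3], b:[0]  free=[FFFF............]
after append(a, 1) → a:[1, 2, 3, 4], b:[0]  free=[FFFFF...........]
after append(a, 3) → a:[1, 2, 3, 4, 5, 6, 7], b:[0]  free=[FFFFFFFF........]
after append(b, 3) → a:[1, 2, 3, 4, 5, 6, 7], b:[0, 8, 9, 10]  free=[FFFFFFFFFFF.....]
after append(a, 2) → a:[1, 2, 3, 4, 5, 6, 7, 11, 12], b:[0, 8, 9, 10]  free=[FFFFFFFFFFFFF...]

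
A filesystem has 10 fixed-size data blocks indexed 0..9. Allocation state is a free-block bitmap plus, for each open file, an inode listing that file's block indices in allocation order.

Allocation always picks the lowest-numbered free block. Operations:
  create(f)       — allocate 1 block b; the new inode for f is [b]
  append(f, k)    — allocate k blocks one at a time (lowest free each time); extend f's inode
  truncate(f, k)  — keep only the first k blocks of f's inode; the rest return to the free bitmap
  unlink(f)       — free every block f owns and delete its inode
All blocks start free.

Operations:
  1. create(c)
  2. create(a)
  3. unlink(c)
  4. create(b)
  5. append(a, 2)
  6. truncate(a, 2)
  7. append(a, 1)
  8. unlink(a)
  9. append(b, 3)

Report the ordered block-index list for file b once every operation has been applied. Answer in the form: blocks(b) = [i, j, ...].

blocks(b) = [0, 1, 2, 3]

[1] create(c) — c=0 (map F.........)
[2] create(a) — a=1 c=0 (map FF........)
[3] unlink(c) — a=1 (map .F........)
[4] create(b) — a=1 b=0 (map FF........)
[5] append(a, 2) — a=1,2,3 b=0 (map FFFF......)
[6] truncate(a, 2) — a=1,2 b=0 (map FFF.......)
[7] append(a, 1) — a=1,2,3 b=0 (map FFFF......)
[8] unlink(a) — b=0 (map F.........)
[9] append(b, 3) — b=0,1,2,3 (map FFFF......)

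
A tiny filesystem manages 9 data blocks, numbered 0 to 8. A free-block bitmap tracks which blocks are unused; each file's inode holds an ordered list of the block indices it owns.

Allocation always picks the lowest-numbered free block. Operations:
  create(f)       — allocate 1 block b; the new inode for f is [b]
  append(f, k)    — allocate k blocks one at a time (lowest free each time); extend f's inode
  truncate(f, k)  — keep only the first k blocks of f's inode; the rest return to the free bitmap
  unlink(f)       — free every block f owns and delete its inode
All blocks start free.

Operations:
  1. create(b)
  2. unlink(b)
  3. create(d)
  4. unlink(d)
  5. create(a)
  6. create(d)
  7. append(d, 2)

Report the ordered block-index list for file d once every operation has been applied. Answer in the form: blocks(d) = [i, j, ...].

  1. create(b)  ⇒  F........  {b→[0]}
  2. unlink(b)  ⇒  .........  {}
  3. create(d)  ⇒  F........  {d→[0]}
  4. unlink(d)  ⇒  .........  {}
  5. create(a)  ⇒  F........  {a→[0]}
  6. create(d)  ⇒  FF.......  {a→[0]; d→[1]}
  7. append(d, 2)  ⇒  FFFF.....  {a→[0]; d→[1, 2, 3]}

blocks(d) = [1, 2, 3]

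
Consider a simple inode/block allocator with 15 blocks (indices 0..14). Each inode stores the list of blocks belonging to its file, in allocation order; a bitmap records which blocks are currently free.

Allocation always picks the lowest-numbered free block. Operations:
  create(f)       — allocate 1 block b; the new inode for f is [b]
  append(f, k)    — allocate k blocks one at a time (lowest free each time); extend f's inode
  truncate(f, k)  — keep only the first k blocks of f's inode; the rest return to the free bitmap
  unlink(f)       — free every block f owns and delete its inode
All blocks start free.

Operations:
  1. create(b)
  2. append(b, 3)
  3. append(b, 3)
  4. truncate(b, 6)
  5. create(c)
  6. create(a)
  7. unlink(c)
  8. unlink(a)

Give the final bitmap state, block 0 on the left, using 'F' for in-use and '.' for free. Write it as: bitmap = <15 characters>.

  1. create(b)  ⇒  F..............  {b→[0]}
  2. append(b, 3)  ⇒  FFFF...........  {b→[0, 1, 2, 3]}
  3. append(b, 3)  ⇒  FFFFFFF........  {b→[0, 1, 2, 3, 4, 5, 6]}
  4. truncate(b, 6)  ⇒  FFFFFF.........  {b→[0, 1, 2, 3, 4, 5]}
  5. create(c)  ⇒  FFFFFFF........  {b→[0, 1, 2, 3, 4, 5]; c→[6]}
  6. create(a)  ⇒  FFFFFFFF.......  {a→[7]; b→[0, 1, 2, 3, 4, 5]; c→[6]}
  7. unlink(c)  ⇒  FFFFFF.F.......  {a→[7]; b→[0, 1, 2, 3, 4, 5]}
  8. unlink(a)  ⇒  FFFFFF.........  {b→[0, 1, 2, 3, 4, 5]}

bitmap = FFFFFF.........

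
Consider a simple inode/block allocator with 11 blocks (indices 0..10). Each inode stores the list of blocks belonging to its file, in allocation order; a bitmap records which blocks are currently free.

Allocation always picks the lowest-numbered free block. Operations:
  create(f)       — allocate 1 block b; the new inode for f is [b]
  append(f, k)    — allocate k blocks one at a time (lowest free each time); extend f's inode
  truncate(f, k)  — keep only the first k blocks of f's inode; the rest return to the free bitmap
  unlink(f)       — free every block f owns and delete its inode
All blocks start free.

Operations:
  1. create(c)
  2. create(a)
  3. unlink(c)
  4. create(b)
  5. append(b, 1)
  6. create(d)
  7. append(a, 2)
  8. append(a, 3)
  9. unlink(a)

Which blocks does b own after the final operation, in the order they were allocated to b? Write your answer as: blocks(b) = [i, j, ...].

after create(c) → c:[0]  free=[F..........]
after create(a) → a:[1], c:[0]  free=[FF.........]
after unlink(c) → a:[1]  free=[.F.........]
after create(b) → a:[1], b:[0]  free=[FF.........]
after append(b, 1) → a:[1], b:[0, 2]  free=[FFF........]
after create(d) → a:[1], b:[0, 2], d:[3]  free=[FFFF.......]
after append(a, 2) → a:[1, 4, 5], b:[0, 2], d:[3]  free=[FFFFFF.....]
after append(a, 3) → a:[1, 4, 5, 6, 7, 8], b:[0, 2], d:[3]  free=[FFFFFFFFF..]
after unlink(a) → b:[0, 2], d:[3]  free=[F.FF.......]

blocks(b) = [0, 2]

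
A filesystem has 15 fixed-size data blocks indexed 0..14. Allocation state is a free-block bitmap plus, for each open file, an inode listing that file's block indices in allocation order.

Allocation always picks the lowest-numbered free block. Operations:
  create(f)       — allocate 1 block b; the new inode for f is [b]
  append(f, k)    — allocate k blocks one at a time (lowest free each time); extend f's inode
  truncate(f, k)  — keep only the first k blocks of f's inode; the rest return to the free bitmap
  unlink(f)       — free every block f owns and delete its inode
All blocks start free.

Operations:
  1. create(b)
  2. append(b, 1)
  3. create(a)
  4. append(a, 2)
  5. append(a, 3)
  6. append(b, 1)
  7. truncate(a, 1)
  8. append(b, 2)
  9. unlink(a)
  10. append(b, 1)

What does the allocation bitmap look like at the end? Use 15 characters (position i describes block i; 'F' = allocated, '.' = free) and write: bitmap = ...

create(b): bitmap=F.............. | b=[0]
append(b, 1): bitmap=FF............. | b=[0, 1]
create(a): bitmap=FFF............ | a=[2] b=[0, 1]
append(a, 2): bitmap=FFFFF.......... | a=[2, 3, 4] b=[0, 1]
append(a, 3): bitmap=FFFFFFFF....... | a=[2, 3, 4, 5, 6, 7] b=[0, 1]
append(b, 1): bitmap=FFFFFFFFF...... | a=[2, 3, 4, 5, 6, 7] b=[0, 1, 8]
truncate(a, 1): bitmap=FFF.....F...... | a=[2] b=[0, 1, 8]
append(b, 2): bitmap=FFFFF...F...... | a=[2] b=[0, 1, 8, 3, 4]
unlink(a): bitmap=FF.FF...F...... | b=[0, 1, 8, 3, 4]
append(b, 1): bitmap=FFFFF...F...... | b=[0, 1, 8, 3, 4, 2]

bitmap = FFFFF...F......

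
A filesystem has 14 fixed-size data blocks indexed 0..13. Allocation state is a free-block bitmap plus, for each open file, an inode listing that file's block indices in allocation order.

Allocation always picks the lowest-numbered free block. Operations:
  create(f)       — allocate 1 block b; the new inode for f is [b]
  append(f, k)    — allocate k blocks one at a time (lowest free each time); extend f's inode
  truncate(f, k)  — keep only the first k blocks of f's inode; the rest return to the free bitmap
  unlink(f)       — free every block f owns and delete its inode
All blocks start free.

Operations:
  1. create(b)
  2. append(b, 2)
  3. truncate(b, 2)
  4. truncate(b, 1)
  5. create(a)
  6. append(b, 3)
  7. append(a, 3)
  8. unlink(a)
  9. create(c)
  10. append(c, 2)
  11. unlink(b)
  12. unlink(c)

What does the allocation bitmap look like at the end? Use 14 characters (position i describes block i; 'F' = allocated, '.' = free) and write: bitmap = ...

bitmap = ..............

  1. create(b)  ⇒  F.............  {b→[0]}
  2. append(b, 2)  ⇒  FFF...........  {b→[0, 1, 2]}
  3. truncate(b, 2)  ⇒  FF............  {b→[0, 1]}
  4. truncate(b, 1)  ⇒  F.............  {b→[0]}
  5. create(a)  ⇒  FF............  {a→[1]; b→[0]}
  6. append(b, 3)  ⇒  FFFFF.........  {a→[1]; b→[0, 2, 3, 4]}
  7. append(a, 3)  ⇒  FFFFFFFF......  {a→[1, 5, 6, 7]; b→[0, 2, 3, 4]}
  8. unlink(a)  ⇒  F.FFF.........  {b→[0, 2, 3, 4]}
  9. create(c)  ⇒  FFFFF.........  {b→[0, 2, 3, 4]; c→[1]}
  10. append(c, 2)  ⇒  FFFFFFF.......  {b→[0, 2, 3, 4]; c→[1, 5, 6]}
  11. unlink(b)  ⇒  .F...FF.......  {c→[1, 5, 6]}
  12. unlink(c)  ⇒  ..............  {}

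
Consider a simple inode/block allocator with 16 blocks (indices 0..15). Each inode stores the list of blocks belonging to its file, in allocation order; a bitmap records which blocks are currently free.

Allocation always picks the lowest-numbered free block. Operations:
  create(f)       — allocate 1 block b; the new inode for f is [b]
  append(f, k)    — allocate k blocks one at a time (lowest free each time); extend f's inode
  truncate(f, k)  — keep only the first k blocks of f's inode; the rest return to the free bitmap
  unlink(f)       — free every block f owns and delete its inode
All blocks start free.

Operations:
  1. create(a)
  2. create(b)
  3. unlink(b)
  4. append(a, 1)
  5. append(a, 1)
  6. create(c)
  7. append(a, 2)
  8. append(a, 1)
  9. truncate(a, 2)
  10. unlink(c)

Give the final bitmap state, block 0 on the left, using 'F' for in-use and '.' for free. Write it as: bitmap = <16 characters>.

create(a): bitmap=F............... | a=[0]
create(b): bitmap=FF.............. | a=[0] b=[1]
unlink(b): bitmap=F............... | a=[0]
append(a, 1): bitmap=FF.............. | a=[0, 1]
append(a, 1): bitmap=FFF............. | a=[0, 1, 2]
create(c): bitmap=FFFF............ | a=[0, 1, 2] c=[3]
append(a, 2): bitmap=FFFFFF.......... | a=[0, 1, 2, 4, 5] c=[3]
append(a, 1): bitmap=FFFFFFF......... | a=[0, 1, 2, 4, 5, 6] c=[3]
truncate(a, 2): bitmap=FF.F............ | a=[0, 1] c=[3]
unlink(c): bitmap=FF.............. | a=[0, 1]

bitmap = FF..............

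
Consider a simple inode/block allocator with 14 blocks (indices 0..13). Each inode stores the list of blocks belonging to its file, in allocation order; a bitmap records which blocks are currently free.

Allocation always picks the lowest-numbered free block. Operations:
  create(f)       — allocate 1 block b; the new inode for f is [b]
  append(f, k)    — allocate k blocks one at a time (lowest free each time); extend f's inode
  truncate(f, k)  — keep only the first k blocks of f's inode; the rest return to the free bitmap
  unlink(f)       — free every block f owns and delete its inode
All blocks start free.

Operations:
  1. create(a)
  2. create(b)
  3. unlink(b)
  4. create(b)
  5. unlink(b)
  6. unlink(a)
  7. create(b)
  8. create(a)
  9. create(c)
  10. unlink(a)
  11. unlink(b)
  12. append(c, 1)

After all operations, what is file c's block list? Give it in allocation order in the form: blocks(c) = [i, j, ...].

  1. create(a)  ⇒  F.............  {a→[0]}
  2. create(b)  ⇒  FF............  {a→[0]; b→[1]}
  3. unlink(b)  ⇒  F.............  {a→[0]}
  4. create(b)  ⇒  FF............  {a→[0]; b→[1]}
  5. unlink(b)  ⇒  F.............  {a→[0]}
  6. unlink(a)  ⇒  ..............  {}
  7. create(b)  ⇒  F.............  {b→[0]}
  8. create(a)  ⇒  FF............  {a→[1]; b→[0]}
  9. create(c)  ⇒  FFF...........  {a→[1]; b→[0]; c→[2]}
  10. unlink(a)  ⇒  F.F...........  {b→[0]; c→[2]}
  11. unlink(b)  ⇒  ..F...........  {c→[2]}
  12. append(c, 1)  ⇒  F.F...........  {c→[2, 0]}

blocks(c) = [2, 0]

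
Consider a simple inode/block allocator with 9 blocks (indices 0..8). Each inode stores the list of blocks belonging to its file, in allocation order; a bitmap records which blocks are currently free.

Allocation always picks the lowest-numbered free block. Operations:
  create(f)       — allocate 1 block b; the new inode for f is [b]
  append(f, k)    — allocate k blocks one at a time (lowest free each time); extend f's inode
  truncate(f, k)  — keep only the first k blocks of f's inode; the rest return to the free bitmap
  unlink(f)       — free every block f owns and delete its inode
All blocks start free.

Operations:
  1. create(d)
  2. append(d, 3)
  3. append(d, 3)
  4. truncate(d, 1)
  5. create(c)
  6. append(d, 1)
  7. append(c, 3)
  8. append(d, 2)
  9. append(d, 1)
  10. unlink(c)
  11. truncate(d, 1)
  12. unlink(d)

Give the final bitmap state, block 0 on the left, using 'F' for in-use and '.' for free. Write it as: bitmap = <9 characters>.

  1. create(d)  ⇒  F........  {d→[0]}
  2. append(d, 3)  ⇒  FFFF.....  {d→[0, 1, 2, 3]}
  3. append(d, 3)  ⇒  FFFFFFF..  {d→[0, 1, 2, 3, 4, 5, 6]}
  4. truncate(d, 1)  ⇒  F........  {d→[0]}
  5. create(c)  ⇒  FF.......  {c→[1]; d→[0]}
  6. append(d, 1)  ⇒  FFF......  {c→[1]; d→[0, 2]}
  7. append(c, 3)  ⇒  FFFFFF...  {c→[1, 3, 4, 5]; d→[0, 2]}
  8. append(d, 2)  ⇒  FFFFFFFF.  {c→[1, 3, 4, 5]; d→[0, 2, 6, 7]}
  9. append(d, 1)  ⇒  FFFFFFFFF  {c→[1, 3, 4, 5]; d→[0, 2, 6, 7, 8]}
  10. unlink(c)  ⇒  F.F...FFF  {d→[0, 2, 6, 7, 8]}
  11. truncate(d, 1)  ⇒  F........  {d→[0]}
  12. unlink(d)  ⇒  .........  {}

bitmap = .........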